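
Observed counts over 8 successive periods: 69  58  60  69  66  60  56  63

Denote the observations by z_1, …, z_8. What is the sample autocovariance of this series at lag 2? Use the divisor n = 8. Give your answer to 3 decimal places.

Mean z̄ = (69 + 58 + 60 + 69 + 66 + 60 + 56 + 63)/8 = 62.6250
Deviations: 6.3750, -4.6250, -2.6250, 6.3750, 3.3750, -2.6250, -6.6250, 0.3750
Σ_{t=1}^{6}(z_t−z̄)(z_{t+2}−z̄) = -95.1563
γ_2 = -95.1563 / 8 = -11.895

-11.895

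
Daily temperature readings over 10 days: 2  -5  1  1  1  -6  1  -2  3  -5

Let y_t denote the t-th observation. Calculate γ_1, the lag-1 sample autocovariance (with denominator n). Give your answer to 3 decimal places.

-5.421

Mean ȳ = (2 − 5 + 1 + 1 + 1 − 6 + 1 − 2 + 3 − 5)/10 = -0.9000
Σ_{t=1}^{9}(y_t−ȳ)(y_{t+1}−ȳ) = -54.2100
γ_1 = -54.2100 / 10 = -5.421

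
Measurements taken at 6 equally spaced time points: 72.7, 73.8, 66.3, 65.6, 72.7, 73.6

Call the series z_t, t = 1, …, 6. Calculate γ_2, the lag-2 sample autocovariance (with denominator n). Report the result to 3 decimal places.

Mean z̄ = (72.7 + 73.8 + 66.3 + 65.6 + 72.7 + 73.6)/6 = 70.7833
Σ_{t=1}^{4}(z_t−z̄)(z_{t+2}−z̄) = -47.4222
γ_2 = -47.4222 / 6 = -7.904

-7.904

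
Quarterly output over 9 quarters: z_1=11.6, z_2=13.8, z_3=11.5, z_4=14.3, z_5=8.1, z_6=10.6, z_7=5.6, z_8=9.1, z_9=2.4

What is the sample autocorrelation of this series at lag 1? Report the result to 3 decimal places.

Mean z̄ = (11.6 + 13.8 + 11.5 + 14.3 + 8.1 + 10.6 + 5.6 + 9.1 + 2.4)/9 = 9.6667
Numerator Σ_{t=1}^{8}(z_t−z̄)(z_{t+1}−z̄) = 17.9689
Denominator Σ(z_t−z̄)² = 118.6400
r_1 = 17.9689 / 118.6400 = 0.151

0.151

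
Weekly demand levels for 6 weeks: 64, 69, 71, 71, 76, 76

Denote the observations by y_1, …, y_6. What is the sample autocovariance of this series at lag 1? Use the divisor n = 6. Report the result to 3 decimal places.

6.412

Mean ȳ = (64 + 69 + 71 + 71 + 76 + 76)/6 = 71.1667
Σ_{t=1}^{5}(y_t−ȳ)(y_{t+1}−ȳ) = 38.4722
γ_1 = 38.4722 / 6 = 6.412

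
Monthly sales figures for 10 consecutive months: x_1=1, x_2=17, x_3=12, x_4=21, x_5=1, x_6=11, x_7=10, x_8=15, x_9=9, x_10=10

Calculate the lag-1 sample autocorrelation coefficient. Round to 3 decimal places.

Mean x̄ = (1 + 17 + 12 + 21 + 1 + 11 + 10 + 15 + 9 + 10)/10 = 10.7000
Numerator Σ_{t=1}^{9}(x_t−x̄)(x_{t+1}−x̄) = -151.6900
Denominator Σ(x_t−x̄)² = 358.1000
r_1 = -151.6900 / 358.1000 = -0.424

-0.424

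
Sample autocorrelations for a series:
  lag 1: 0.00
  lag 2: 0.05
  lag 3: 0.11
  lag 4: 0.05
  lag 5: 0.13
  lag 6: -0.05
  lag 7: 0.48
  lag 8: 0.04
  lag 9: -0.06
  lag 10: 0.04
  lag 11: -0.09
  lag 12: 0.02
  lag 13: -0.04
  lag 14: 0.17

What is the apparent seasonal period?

7

The largest autocorrelation is r_7 = 0.48, with a weaker echo at lag 14 (0.17); the remaining lags stay at or below 0.13.
The dominant spike at lag 7 indicates a seasonal period of 7.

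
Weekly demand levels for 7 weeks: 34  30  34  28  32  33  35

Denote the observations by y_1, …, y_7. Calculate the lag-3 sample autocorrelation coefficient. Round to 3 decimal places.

Mean ȳ = (34 + 30 + 34 + 28 + 32 + 33 + 35)/7 = 32.2857
Deviations from mean: 1.7143, -2.2857, 1.7143, -4.2857, -0.2857, 0.7143, 2.7143
Σ(y_t−ȳ)(y_{t+3}−ȳ) = (-7.3469) + (0.6531) + (1.2245) + (-11.6327) = -17.1020
Denominator Σ(y_t−ȳ)² = 37.4286
r_3 = -17.1020 / 37.4286 = -0.457

-0.457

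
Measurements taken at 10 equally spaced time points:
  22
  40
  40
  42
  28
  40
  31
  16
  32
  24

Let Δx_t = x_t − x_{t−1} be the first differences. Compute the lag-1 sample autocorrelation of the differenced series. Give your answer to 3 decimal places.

-0.414

First differences Δx: 18, 0, 2, -14, 12, -9, -15, 16, -8
Mean of differences = 0.2222
Numerator Σ(Δx_t−Δx̄)(Δx_{t+1}−Δx̄) = -535.2716
Denominator Σ(Δx_t−Δx̄)² = 1293.5556
r_1(Δx) = -535.2716 / 1293.5556 = -0.414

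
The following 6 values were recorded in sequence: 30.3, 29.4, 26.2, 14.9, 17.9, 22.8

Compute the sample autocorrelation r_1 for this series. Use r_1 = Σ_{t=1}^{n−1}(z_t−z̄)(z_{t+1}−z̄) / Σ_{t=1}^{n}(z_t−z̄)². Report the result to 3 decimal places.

0.440

Mean z̄ = (30.3 + 29.4 + 26.2 + 14.9 + 17.9 + 22.8)/6 = 23.5833
Deviations from mean: 6.7167, 5.8167, 2.6167, -8.6833, -5.6833, -0.7833
Σ(z_t−z̄)(z_{t+1}−z̄) = (39.0686) + (15.2203) + (-22.7214) + (49.3503) + (4.4519) = 85.3697
Denominator Σ(z_t−z̄)² = 194.1083
r_1 = 85.3697 / 194.1083 = 0.440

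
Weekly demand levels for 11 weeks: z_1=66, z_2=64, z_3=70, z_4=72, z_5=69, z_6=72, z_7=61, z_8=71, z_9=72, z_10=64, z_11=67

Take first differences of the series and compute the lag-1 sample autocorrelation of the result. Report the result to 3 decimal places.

First differences Δz: -2, 6, 2, -3, 3, -11, 10, 1, -8, 3
Mean of differences = 0.1000
Numerator Σ(Δz_t−Δz̄)(Δz_{t+1}−Δz̄) = -180.0100
Denominator Σ(Δz_t−Δz̄)² = 356.9000
r_1(Δz) = -180.0100 / 356.9000 = -0.504

-0.504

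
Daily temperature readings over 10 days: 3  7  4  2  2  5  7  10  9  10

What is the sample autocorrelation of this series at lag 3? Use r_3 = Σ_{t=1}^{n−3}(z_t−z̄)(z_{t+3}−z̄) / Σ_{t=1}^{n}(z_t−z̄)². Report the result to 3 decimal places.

Mean z̄ = (3 + 7 + 4 + 2 + 2 + 5 + 7 + 10 + 9 + 10)/10 = 5.9000
Σ(z_t−z̄)(z_{t+3}−z̄) = (11.3100) + (-4.2900) + (1.7100) + (-4.2900) + (-15.9900) + (-2.7900) + (4.5100) = -9.8300
Denominator Σ(z_t−z̄)² = 88.9000
r_3 = -9.8300 / 88.9000 = -0.111

-0.111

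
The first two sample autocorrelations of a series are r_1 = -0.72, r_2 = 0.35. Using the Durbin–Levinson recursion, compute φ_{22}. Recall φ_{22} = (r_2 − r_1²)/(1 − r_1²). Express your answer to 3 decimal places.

φ_{22} = (r_2 − r_1²) / (1 − r_1²)
r_1² = (-0.72)² = 0.5184
Numerator = 0.35 − 0.5184 = -0.1684; denominator = 1 − 0.5184 = 0.4816
φ_{22} = -0.1684 / 0.4816 = -0.350

-0.350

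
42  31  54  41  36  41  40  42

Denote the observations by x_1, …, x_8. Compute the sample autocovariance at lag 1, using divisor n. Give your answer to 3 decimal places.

-17.674

Mean x̄ = (42 + 31 + 54 + 41 + 36 + 41 + 40 + 42)/8 = 40.8750
Σ_{t=1}^{7}(x_t−x̄)(x_{t+1}−x̄) = -141.3906
γ_1 = -141.3906 / 8 = -17.674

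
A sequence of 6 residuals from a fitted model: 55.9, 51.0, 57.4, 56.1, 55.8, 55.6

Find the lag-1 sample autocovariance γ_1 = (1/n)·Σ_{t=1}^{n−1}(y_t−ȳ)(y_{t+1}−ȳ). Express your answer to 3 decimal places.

-1.563

Mean ȳ = (55.9 + 51.0 + 57.4 + 56.1 + 55.8 + 55.6)/6 = 55.3000
Σ_{t=1}^{5}(y_t−ȳ)(y_{t+1}−ȳ) = -9.3800
γ_1 = -9.3800 / 6 = -1.563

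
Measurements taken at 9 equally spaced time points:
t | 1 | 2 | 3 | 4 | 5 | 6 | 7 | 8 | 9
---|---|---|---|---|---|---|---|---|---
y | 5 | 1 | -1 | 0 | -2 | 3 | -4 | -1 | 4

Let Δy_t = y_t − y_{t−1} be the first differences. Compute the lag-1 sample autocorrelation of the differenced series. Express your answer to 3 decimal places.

-0.356

First differences Δy: -4, -2, 1, -2, 5, -7, 3, 5
Mean of differences = -0.1250
Numerator Σ(Δy_t−Δȳ)(Δy_{t+1}−Δȳ) = -47.2656
Denominator Σ(Δy_t−Δȳ)² = 132.8750
r_1(Δy) = -47.2656 / 132.8750 = -0.356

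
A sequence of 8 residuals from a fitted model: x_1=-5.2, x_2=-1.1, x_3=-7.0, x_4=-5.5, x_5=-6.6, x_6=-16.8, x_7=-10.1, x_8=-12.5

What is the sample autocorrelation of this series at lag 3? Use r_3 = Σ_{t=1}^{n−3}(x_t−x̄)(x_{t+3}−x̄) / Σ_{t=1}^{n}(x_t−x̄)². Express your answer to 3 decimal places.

-0.020

Mean x̄ = (-5.2 − 1.1 − 7.0 − 5.5 − 6.6 − 16.8 − 10.1 − 12.5)/8 = -8.1000
Numerator Σ_{t=1}^{5}(x_t−x̄)(x_{t+3}−x̄) = -3.3300
Denominator Σ(x_t−x̄)² = 166.6800
r_3 = -3.3300 / 166.6800 = -0.020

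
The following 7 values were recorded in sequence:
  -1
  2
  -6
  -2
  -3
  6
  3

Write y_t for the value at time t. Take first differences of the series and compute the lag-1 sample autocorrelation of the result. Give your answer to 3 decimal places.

-0.559

First differences Δy: 3, -8, 4, -1, 9, -3
Mean of differences = 0.6667
Numerator Σ(Δy_t−Δȳ)(Δy_{t+1}−Δȳ) = -99.1111
Denominator Σ(Δy_t−Δȳ)² = 177.3333
r_1(Δy) = -99.1111 / 177.3333 = -0.559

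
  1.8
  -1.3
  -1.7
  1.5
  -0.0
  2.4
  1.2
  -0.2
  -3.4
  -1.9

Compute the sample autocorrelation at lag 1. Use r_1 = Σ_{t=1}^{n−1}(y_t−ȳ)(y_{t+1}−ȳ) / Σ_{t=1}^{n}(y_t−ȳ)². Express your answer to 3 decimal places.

0.212

Mean ȳ = (1.8 − 1.3 − 1.7 + 1.5 − 0.0 + 2.4 + 1.2 − 0.2 − 3.4 − 1.9)/10 = -0.1600
Numerator Σ_{t=1}^{9}(y_t−ȳ)(y_{t+1}−ȳ) = 6.8344
Denominator Σ(y_t−ȳ)² = 32.2240
r_1 = 6.8344 / 32.2240 = 0.212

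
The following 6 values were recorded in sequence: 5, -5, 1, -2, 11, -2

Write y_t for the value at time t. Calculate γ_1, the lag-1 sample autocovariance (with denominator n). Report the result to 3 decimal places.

Mean ȳ = (5 − 5 + 1 − 2 + 11 − 2)/6 = 1.3333
Deviations: 3.6667, -6.3333, -0.3333, -3.3333, 9.6667, -3.3333
Σ_{t=1}^{5}(y_t−ȳ)(y_{t+1}−ȳ) = -84.4444
γ_1 = -84.4444 / 6 = -14.074

-14.074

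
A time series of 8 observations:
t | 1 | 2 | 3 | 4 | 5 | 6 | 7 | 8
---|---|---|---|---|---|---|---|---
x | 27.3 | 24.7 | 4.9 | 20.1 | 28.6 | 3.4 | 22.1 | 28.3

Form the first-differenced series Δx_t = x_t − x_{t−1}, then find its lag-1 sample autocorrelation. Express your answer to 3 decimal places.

First differences Δx: -2.6, -19.8, 15.2, 8.5, -25.2, 18.7, 6.2
Mean of differences = 0.1429
Numerator Σ(Δx_t−Δx̄)(Δx_{t+1}−Δx̄) = -689.4290
Denominator Σ(Δx_t−Δx̄)² = 1725.1171
r_1(Δx) = -689.4290 / 1725.1171 = -0.400

-0.400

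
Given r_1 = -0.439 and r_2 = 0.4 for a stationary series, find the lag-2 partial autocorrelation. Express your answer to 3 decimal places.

0.257

φ_{22} = (r_2 − r_1²) / (1 − r_1²)
r_1² = (-0.439)² = 0.192721
Numerator = 0.4 − 0.1927 = 0.2073; denominator = 1 − 0.1927 = 0.8073
φ_{22} = 0.2073 / 0.8073 = 0.257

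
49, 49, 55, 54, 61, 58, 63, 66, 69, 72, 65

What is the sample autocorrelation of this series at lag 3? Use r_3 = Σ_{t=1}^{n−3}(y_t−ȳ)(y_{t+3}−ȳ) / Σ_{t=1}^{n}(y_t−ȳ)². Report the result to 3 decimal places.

Mean ȳ = (49 + 49 + 55 + 54 + 61 + 58 + 63 + 66 + 69 + 72 + 65)/11 = 60.0909
Numerator Σ_{t=1}^{8}(y_t−ȳ)(y_{t+3}−ȳ) = 100.7934
Denominator Σ(y_t−ȳ)² = 602.9091
r_3 = 100.7934 / 602.9091 = 0.167

0.167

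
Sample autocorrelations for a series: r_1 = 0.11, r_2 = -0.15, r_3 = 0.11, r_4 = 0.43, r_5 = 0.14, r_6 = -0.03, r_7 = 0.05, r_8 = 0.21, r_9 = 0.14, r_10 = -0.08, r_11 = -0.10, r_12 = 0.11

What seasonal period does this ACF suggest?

4

The largest autocorrelation is r_4 = 0.43, with a weaker echo at lag 8 (0.21); the remaining lags stay at or below 0.14.
The dominant spike at lag 4 indicates a seasonal period of 4.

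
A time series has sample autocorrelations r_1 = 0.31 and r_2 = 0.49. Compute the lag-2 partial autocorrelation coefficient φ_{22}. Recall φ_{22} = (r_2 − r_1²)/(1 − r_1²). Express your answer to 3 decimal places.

0.436

φ_{22} = (r_2 − r_1²) / (1 − r_1²)
r_1² = (0.31)² = 0.0961
Numerator = 0.49 − 0.0961 = 0.3939; denominator = 1 − 0.0961 = 0.9039
φ_{22} = 0.3939 / 0.9039 = 0.436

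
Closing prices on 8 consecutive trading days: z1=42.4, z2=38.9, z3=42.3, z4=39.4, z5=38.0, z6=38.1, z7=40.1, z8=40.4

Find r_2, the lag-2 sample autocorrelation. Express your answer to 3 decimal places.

Mean z̄ = (42.4 + 38.9 + 42.3 + 39.4 + 38.0 + 38.1 + 40.1 + 40.4)/8 = 39.9500
Σ(z_t−z̄)(z_{t+2}−z̄) = (5.7575) + (0.5775) + (-4.5825) + (1.0175) + (-0.2925) + (-0.8325) = 1.6450
Denominator Σ(z_t−z̄)² = 20.3800
r_2 = 1.6450 / 20.3800 = 0.081

0.081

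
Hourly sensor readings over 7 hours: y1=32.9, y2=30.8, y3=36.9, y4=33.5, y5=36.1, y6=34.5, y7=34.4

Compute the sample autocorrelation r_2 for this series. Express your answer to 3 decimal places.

Mean ȳ = (32.9 + 30.8 + 36.9 + 33.5 + 36.1 + 34.5 + 34.4)/7 = 34.1571
Deviations from mean: -1.2571, -3.3571, 2.7429, -0.6571, 1.9429, 0.3429, 0.2429
Numerator Σ_{t=1}^{5}(y_t−ȳ)(y_{t+2}−ȳ) = 4.3335
Denominator Σ(y_t−ȳ)² = 24.7571
r_2 = 4.3335 / 24.7571 = 0.175

0.175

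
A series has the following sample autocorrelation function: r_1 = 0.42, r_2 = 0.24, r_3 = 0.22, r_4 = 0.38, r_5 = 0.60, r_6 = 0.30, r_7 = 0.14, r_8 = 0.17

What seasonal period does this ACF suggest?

The largest autocorrelation is r_5 = 0.60; the remaining lags stay at or below 0.42. The elevated value at lag 1 (0.42), dropping to 0.24 at lag 2, reflects decaying short-term dependence rather than seasonality.
The dominant spike at lag 5 indicates a seasonal period of 5.

5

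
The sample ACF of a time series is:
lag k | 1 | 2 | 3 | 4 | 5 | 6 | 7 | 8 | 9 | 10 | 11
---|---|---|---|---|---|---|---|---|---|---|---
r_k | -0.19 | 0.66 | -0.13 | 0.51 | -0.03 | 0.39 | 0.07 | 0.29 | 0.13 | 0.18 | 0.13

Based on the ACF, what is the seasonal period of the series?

2

The largest autocorrelation is r_2 = 0.66, with weaker echoes at lags 4 (0.51), 6 (0.39), 8 (0.29) and 10 (0.18); the remaining lags stay at or below 0.13.
The dominant spike at lag 2 indicates a seasonal period of 2.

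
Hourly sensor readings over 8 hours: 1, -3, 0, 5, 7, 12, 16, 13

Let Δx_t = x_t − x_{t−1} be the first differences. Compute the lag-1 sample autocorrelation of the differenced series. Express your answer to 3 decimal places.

First differences Δx: -4, 3, 5, 2, 5, 4, -3
Mean of differences = 1.7143
Numerator Σ(Δx_t−Δx̄)(Δx_{t+1}−Δx̄) = -4.5102
Denominator Σ(Δx_t−Δx̄)² = 83.4286
r_1(Δx) = -4.5102 / 83.4286 = -0.054

-0.054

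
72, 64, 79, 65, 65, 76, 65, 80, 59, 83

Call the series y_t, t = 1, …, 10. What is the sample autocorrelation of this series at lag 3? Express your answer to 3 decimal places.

Mean ȳ = (72 + 64 + 79 + 65 + 65 + 76 + 65 + 80 + 59 + 83)/10 = 70.8000
Numerator Σ_{t=1}^{7}(y_t−ȳ)(y_{t+3}−ȳ) = -76.7200
Denominator Σ(y_t−ȳ)² = 615.6000
r_3 = -76.7200 / 615.6000 = -0.125

-0.125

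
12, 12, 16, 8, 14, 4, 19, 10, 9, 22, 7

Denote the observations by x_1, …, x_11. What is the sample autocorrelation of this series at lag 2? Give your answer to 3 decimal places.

Mean x̄ = (12 + 12 + 16 + 8 + 14 + 4 + 19 + 10 + 9 + 22 + 7)/11 = 12.0909
Numerator Σ_{t=1}^{9}(x_t−x̄)(x_{t+2}−x̄) = 44.3471
Denominator Σ(x_t−x̄)² = 286.9091
r_2 = 44.3471 / 286.9091 = 0.155

0.155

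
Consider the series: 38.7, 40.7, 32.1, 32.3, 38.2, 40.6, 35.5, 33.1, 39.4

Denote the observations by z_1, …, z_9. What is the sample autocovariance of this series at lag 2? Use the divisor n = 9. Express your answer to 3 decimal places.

Mean z̄ = (38.7 + 40.7 + 32.1 + 32.3 + 38.2 + 40.6 + 35.5 + 33.1 + 39.4)/9 = 36.7333
Σ_{t=1}^{7}(z_t−z̄)(z_{t+2}−z̄) = -69.7822
γ_2 = -69.7822 / 9 = -7.754

-7.754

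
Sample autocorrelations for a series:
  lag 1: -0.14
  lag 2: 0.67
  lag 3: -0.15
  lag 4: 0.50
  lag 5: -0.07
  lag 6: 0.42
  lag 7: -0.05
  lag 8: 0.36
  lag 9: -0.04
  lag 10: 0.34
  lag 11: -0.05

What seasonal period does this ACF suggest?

2

The largest autocorrelation is r_2 = 0.67, with weaker echoes at lags 4 (0.50), 6 (0.42), 8 (0.36) and 10 (0.34); the remaining lags stay at or below -0.04.
The dominant spike at lag 2 indicates a seasonal period of 2.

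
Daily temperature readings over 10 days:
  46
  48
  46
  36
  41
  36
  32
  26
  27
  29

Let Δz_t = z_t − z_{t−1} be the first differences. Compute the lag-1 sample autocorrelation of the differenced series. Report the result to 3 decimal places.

First differences Δz: 2, -2, -10, 5, -5, -4, -6, 1, 2
Mean of differences = -1.8889
Numerator Σ(Δz_t−Δz̄)(Δz_{t+1}−Δz̄) = -62.2346
Denominator Σ(Δz_t−Δz̄)² = 182.8889
r_1(Δz) = -62.2346 / 182.8889 = -0.340

-0.340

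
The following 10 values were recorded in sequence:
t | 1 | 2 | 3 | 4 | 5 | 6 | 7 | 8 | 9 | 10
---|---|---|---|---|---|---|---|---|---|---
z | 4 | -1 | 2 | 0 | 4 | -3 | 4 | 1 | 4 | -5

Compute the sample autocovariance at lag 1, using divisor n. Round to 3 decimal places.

Mean z̄ = (4 − 1 + 2 + 0 + 4 − 3 + 4 + 1 + 4 − 5)/10 = 1.0000
Σ_{t=1}^{9}(z_t−z̄)(z_{t+1}−z̄) = -54.0000
γ_1 = -54.0000 / 10 = -5.400

-5.400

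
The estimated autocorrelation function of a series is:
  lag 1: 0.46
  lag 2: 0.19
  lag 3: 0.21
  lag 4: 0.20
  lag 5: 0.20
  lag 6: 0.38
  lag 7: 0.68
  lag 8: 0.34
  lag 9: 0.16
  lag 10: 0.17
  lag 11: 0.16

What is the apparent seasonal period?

The largest autocorrelation is r_7 = 0.68; the remaining lags stay at or below 0.46. The elevated value at lag 1 (0.46), dropping to 0.19 at lag 2, reflects decaying short-term dependence rather than seasonality.
The dominant spike at lag 7 indicates a seasonal period of 7.

7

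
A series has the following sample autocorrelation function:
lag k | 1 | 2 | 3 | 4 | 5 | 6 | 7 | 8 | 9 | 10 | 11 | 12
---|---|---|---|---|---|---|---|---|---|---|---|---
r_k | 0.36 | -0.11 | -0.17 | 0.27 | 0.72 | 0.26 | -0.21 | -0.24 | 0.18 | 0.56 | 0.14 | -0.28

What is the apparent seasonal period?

5

The largest autocorrelation is r_5 = 0.72, with a weaker echo at lag 10 (0.56); the remaining lags stay at or below 0.36.
The dominant spike at lag 5 indicates a seasonal period of 5.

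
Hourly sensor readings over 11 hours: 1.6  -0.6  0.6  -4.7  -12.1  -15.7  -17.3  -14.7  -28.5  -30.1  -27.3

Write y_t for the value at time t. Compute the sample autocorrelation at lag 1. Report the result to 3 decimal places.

Mean ȳ = (1.6 − 0.6 + 0.6 − 4.7 − 12.1 − 15.7 − 17.3 − 14.7 − 28.5 − 30.1 − 27.3)/11 = -13.5273
Numerator Σ_{t=1}^{10}(y_t−ȳ)(y_{t+1}−ȳ) = 1018.9556
Denominator Σ(y_t−ȳ)² = 1384.3418
r_1 = 1018.9556 / 1384.3418 = 0.736

0.736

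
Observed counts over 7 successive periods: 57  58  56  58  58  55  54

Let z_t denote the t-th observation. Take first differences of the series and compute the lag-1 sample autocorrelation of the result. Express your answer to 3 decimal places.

-0.271

First differences Δz: 1, -2, 2, 0, -3, -1
Mean of differences = -0.5000
Numerator Σ(Δz_t−Δz̄)(Δz_{t+1}−Δz̄) = -4.7500
Denominator Σ(Δz_t−Δz̄)² = 17.5000
r_1(Δz) = -4.7500 / 17.5000 = -0.271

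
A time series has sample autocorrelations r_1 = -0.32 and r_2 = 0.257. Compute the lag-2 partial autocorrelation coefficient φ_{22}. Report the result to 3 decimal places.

φ_{22} = (r_2 − r_1²) / (1 − r_1²)
r_1² = (-0.32)² = 0.1024
Numerator = 0.257 − 0.1024 = 0.1546; denominator = 1 − 0.1024 = 0.8976
φ_{22} = 0.1546 / 0.8976 = 0.172

0.172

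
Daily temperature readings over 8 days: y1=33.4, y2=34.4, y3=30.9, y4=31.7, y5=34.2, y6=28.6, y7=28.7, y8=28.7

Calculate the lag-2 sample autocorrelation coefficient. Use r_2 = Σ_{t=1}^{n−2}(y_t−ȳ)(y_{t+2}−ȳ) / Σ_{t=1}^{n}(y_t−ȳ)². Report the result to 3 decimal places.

Mean ȳ = (33.4 + 34.4 + 30.9 + 31.7 + 34.2 + 28.6 + 28.7 + 28.7)/8 = 31.3250
Numerator Σ_{t=1}^{6}(y_t−ȳ)(y_{t+2}−ȳ) = -2.3663
Denominator Σ(y_t−ȳ)² = 43.5550
r_2 = -2.3663 / 43.5550 = -0.054

-0.054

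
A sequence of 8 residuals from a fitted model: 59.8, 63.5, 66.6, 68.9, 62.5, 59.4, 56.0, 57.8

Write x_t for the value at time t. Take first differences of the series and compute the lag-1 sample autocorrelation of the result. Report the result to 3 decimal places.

0.278

First differences Δx: 3.7, 3.1, 2.3, -6.4, -3.1, -3.4, 1.8
Mean of differences = -0.2857
Numerator Σ(Δx_t−Δx̄)(Δx_{t+1}−Δx̄) = 25.9155
Denominator Σ(Δx_t−Δx̄)² = 93.3886
r_1(Δx) = 25.9155 / 93.3886 = 0.278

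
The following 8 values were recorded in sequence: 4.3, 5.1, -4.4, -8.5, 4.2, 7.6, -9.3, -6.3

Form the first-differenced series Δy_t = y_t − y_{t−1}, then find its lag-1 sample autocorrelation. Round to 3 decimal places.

-0.196

First differences Δy: 0.8, -9.5, -4.1, 12.7, 3.4, -16.9, 3.0
Mean of differences = -1.5143
Numerator Σ(Δy_t−Δȳ)(Δy_{t+1}−Δȳ) = -109.7988
Denominator Σ(Δy_t−Δȳ)² = 559.1086
r_1(Δy) = -109.7988 / 559.1086 = -0.196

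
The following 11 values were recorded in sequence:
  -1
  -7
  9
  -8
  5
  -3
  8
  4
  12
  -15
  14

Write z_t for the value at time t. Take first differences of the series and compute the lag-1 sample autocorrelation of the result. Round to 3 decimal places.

First differences Δz: -6, 16, -17, 13, -8, 11, -4, 8, -27, 29
Mean of differences = 1.5000
Numerator Σ(Δz_t−Δz̄)(Δz_{t+1}−Δz̄) = -1846.2500
Denominator Σ(Δz_t−Δz̄)² = 2562.5000
r_1(Δz) = -1846.2500 / 2562.5000 = -0.720

-0.720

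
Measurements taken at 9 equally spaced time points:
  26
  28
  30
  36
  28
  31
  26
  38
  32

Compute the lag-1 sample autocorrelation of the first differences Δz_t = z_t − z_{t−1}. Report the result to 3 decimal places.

First differences Δz: 2, 2, 6, -8, 3, -5, 12, -6
Mean of differences = 0.7500
Numerator Σ(Δz_t−Δz̄)(Δz_{t+1}−Δz̄) = -211.0625
Denominator Σ(Δz_t−Δz̄)² = 317.5000
r_1(Δz) = -211.0625 / 317.5000 = -0.665

-0.665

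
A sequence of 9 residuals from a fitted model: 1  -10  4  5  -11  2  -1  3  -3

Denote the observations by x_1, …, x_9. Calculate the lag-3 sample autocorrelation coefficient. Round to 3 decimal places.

0.258

Mean x̄ = (1 − 10 + 4 + 5 − 11 + 2 − 1 + 3 − 3)/9 = -1.1111
Numerator Σ_{t=1}^{6}(x_t−x̄)(x_{t+3}−x̄) = 70.8519
Denominator Σ(x_t−x̄)² = 274.8889
r_3 = 70.8519 / 274.8889 = 0.258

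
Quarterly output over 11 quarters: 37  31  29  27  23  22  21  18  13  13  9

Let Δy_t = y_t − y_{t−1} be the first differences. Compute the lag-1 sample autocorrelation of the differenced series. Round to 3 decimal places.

First differences Δy: -6, -2, -2, -4, -1, -1, -3, -5, 0, -4
Mean of differences = -2.8000
Numerator Σ(Δy_t−Δȳ)(Δy_{t+1}−Δȳ) = -11.2400
Denominator Σ(Δy_t−Δȳ)² = 33.6000
r_1(Δy) = -11.2400 / 33.6000 = -0.335

-0.335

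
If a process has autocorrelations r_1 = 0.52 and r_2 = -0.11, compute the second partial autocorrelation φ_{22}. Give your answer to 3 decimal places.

φ_{22} = (r_2 − r_1²) / (1 − r_1²)
r_1² = (0.52)² = 0.2704
Numerator = -0.11 − 0.2704 = -0.3804; denominator = 1 − 0.2704 = 0.7296
φ_{22} = -0.3804 / 0.7296 = -0.521

-0.521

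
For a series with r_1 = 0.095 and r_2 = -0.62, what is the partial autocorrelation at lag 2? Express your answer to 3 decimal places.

-0.635

φ_{22} = (r_2 − r_1²) / (1 − r_1²)
r_1² = (0.095)² = 0.009025
Numerator = -0.62 − 0.0090 = -0.6290; denominator = 1 − 0.0090 = 0.9910
φ_{22} = -0.6290 / 0.9910 = -0.635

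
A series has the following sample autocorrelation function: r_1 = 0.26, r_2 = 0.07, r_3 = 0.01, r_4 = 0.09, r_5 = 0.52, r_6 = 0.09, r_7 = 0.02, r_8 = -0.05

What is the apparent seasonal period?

5

The largest autocorrelation is r_5 = 0.52; the remaining lags stay at or below 0.26. The elevated value at lag 1 (0.26), dropping to 0.07 at lag 2, reflects decaying short-term dependence rather than seasonality.
The dominant spike at lag 5 indicates a seasonal period of 5.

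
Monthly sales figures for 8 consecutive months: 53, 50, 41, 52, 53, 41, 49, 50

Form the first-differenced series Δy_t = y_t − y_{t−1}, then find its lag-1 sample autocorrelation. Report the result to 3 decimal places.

First differences Δy: -3, -9, 11, 1, -12, 8, 1
Mean of differences = -0.4286
Numerator Σ(Δy_t−Δȳ)(Δy_{t+1}−Δȳ) = -161.6122
Denominator Σ(Δy_t−Δȳ)² = 419.7143
r_1(Δy) = -161.6122 / 419.7143 = -0.385

-0.385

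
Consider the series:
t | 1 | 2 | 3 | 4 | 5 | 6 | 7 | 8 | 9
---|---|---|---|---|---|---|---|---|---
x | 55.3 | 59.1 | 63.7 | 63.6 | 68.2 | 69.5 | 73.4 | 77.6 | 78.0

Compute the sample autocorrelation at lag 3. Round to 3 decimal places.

Mean x̄ = (55.3 + 59.1 + 63.7 + 63.6 + 68.2 + 69.5 + 73.4 + 77.6 + 78.0)/9 = 67.6000
Numerator Σ_{t=1}^{6}(x_t−x̄)(x_{t+3}−x̄) = 39.2500
Denominator Σ(x_t−x̄)² = 500.5200
r_3 = 39.2500 / 500.5200 = 0.078

0.078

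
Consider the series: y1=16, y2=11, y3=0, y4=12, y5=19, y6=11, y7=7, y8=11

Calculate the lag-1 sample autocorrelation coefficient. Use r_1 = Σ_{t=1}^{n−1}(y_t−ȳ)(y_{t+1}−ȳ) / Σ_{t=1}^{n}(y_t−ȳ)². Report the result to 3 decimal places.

Mean ȳ = (16 + 11 + 0 + 12 + 19 + 11 + 7 + 11)/8 = 10.8750
Deviations from mean: 5.1250, 0.1250, -10.8750, 1.1250, 8.1250, 0.1250, -3.8750, 0.1250
Numerator Σ_{t=1}^{7}(y_t−ȳ)(y_{t+1}−ȳ) = -3.7656
Denominator Σ(y_t−ȳ)² = 226.8750
r_1 = -3.7656 / 226.8750 = -0.017

-0.017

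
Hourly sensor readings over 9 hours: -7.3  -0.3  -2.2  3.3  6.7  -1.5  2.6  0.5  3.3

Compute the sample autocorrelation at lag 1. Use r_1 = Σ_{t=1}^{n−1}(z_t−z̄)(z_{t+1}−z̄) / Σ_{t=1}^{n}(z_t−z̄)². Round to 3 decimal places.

0.009

Mean z̄ = (-7.3 − 0.3 − 2.2 + 3.3 + 6.7 − 1.5 + 2.6 + 0.5 + 3.3)/9 = 0.5667
Numerator Σ_{t=1}^{8}(z_t−z̄)(z_{t+1}−z̄) = 1.2222
Denominator Σ(z_t−z̄)² = 131.2600
r_1 = 1.2222 / 131.2600 = 0.009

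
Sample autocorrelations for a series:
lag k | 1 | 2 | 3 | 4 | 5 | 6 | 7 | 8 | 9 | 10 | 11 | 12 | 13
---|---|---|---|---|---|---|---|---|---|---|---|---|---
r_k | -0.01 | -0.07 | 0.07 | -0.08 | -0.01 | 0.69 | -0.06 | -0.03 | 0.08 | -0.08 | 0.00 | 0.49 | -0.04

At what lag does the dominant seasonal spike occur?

The largest autocorrelation is r_6 = 0.69, with a weaker echo at lag 12 (0.49); the remaining lags stay at or below 0.08.
The dominant spike at lag 6 indicates a seasonal period of 6.

6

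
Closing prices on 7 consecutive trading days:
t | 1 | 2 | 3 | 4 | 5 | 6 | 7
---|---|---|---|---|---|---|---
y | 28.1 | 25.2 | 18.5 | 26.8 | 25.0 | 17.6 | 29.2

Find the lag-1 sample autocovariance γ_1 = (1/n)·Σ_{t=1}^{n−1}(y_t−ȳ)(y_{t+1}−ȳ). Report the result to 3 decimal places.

Mean ȳ = (28.1 + 25.2 + 18.5 + 26.8 + 25.0 + 17.6 + 29.2)/7 = 24.3429
Deviations: 3.7571, 0.8571, -5.8429, 2.4571, 0.6571, -6.7429, 4.8571
Σ_{t=1}^{6}(y_t−ȳ)(y_{t+1}−ȳ) = -51.7118
γ_1 = -51.7118 / 7 = -7.387

-7.387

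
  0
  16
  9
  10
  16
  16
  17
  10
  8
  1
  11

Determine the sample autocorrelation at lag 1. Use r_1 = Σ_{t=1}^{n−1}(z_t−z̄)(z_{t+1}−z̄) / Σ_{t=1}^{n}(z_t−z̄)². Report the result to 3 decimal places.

Mean z̄ = (0 + 16 + 9 + 10 + 16 + 16 + 17 + 10 + 8 + 1 + 11)/11 = 10.3636
Numerator Σ_{t=1}^{10}(z_t−z̄)(z_{t+1}−z̄) = 16.1405
Denominator Σ(z_t−z̄)² = 342.5455
r_1 = 16.1405 / 342.5455 = 0.047

0.047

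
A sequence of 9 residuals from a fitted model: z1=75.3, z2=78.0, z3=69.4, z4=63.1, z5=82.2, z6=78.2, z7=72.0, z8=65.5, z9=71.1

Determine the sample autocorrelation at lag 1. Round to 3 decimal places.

Mean z̄ = (75.3 + 78.0 + 69.4 + 63.1 + 82.2 + 78.2 + 72.0 + 65.5 + 71.1)/9 = 72.7556
Numerator Σ_{t=1}^{8}(z_t−z̄)(z_{t+1}−z̄) = 1.7547
Denominator Σ(z_t−z̄)² = 313.2622
r_1 = 1.7547 / 313.2622 = 0.006

0.006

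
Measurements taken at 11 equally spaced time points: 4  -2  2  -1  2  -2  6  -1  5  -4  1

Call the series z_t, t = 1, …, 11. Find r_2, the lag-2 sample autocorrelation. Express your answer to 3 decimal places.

Mean z̄ = (4 − 2 + 2 − 1 + 2 − 2 + 6 − 1 + 5 − 4 + 1)/11 = 0.9091
Numerator Σ_{t=1}^{9}(z_t−z̄)(z_{t+2}−z̄) = 57.3471
Denominator Σ(z_t−z̄)² = 102.9091
r_2 = 57.3471 / 102.9091 = 0.557

0.557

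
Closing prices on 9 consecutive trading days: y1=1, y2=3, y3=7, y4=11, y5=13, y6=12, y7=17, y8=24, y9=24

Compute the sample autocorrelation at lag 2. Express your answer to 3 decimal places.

Mean ȳ = (1 + 3 + 7 + 11 + 13 + 12 + 17 + 24 + 24)/9 = 12.4444
Σ(y_t−ȳ)(y_{t+2}−ȳ) = (62.3086) + (13.6420) + (-3.0247) + (0.6420) + (2.5309) + (-5.1358) + (52.6420) = 123.6049
Denominator Σ(y_t−ȳ)² = 540.2222
r_2 = 123.6049 / 540.2222 = 0.229

0.229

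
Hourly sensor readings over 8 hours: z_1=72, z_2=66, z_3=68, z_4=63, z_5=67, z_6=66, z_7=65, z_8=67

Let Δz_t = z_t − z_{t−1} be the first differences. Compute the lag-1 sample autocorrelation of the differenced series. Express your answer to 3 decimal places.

-0.578

First differences Δz: -6, 2, -5, 4, -1, -1, 2
Mean of differences = -0.7143
Numerator Σ(Δz_t−Δz̄)(Δz_{t+1}−Δz̄) = -48.2245
Denominator Σ(Δz_t−Δz̄)² = 83.4286
r_1(Δz) = -48.2245 / 83.4286 = -0.578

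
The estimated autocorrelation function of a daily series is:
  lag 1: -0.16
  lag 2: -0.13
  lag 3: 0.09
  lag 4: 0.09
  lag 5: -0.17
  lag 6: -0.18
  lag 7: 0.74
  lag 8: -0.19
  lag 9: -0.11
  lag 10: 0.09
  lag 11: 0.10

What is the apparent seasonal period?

The largest autocorrelation is r_7 = 0.74; the remaining lags stay at or below 0.10.
The dominant spike at lag 7 indicates a seasonal period of 7.

7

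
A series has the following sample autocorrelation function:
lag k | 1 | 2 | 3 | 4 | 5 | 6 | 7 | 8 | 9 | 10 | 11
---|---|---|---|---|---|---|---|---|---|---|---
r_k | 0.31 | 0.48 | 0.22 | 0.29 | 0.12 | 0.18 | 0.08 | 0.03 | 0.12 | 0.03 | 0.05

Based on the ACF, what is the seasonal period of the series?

2

The largest autocorrelation is r_2 = 0.48; the remaining lags stay at or below 0.31.
The dominant spike at lag 2 indicates a seasonal period of 2.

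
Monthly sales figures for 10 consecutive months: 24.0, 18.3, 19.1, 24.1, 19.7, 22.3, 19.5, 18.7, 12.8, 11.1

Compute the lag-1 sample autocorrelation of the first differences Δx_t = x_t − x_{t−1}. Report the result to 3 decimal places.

-0.306

First differences Δx: -5.7, 0.8, 5.0, -4.4, 2.6, -2.8, -0.8, -5.9, -1.7
Mean of differences = -1.4333
Numerator Σ(Δx_t−Δx̄)(Δx_{t+1}−Δx̄) = -34.2278
Denominator Σ(Δx_t−Δx̄)² = 111.9400
r_1(Δx) = -34.2278 / 111.9400 = -0.306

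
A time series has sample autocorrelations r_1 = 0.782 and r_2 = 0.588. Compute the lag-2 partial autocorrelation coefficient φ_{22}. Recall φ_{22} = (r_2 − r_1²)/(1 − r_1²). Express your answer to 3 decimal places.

φ_{22} = (r_2 − r_1²) / (1 − r_1²)
r_1² = (0.782)² = 0.611524
Numerator = 0.588 − 0.6115 = -0.0235; denominator = 1 − 0.6115 = 0.3885
φ_{22} = -0.0235 / 0.3885 = -0.061

-0.061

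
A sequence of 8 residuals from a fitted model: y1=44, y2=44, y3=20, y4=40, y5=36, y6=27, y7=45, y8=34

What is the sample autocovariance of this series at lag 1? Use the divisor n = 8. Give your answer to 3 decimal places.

-28.258

Mean ȳ = (44 + 44 + 20 + 40 + 36 + 27 + 45 + 34)/8 = 36.2500
Deviations: 7.7500, 7.7500, -16.2500, 3.7500, -0.2500, -9.2500, 8.7500, -2.2500
Σ_{t=1}^{7}(y_t−ȳ)(y_{t+1}−ȳ) = -226.0625
γ_1 = -226.0625 / 8 = -28.258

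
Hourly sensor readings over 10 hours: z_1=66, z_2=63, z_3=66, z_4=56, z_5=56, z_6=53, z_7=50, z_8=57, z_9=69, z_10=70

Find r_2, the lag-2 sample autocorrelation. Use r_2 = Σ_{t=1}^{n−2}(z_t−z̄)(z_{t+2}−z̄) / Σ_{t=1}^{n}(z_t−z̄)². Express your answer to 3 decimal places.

-0.041

Mean z̄ = (66 + 63 + 66 + 56 + 56 + 53 + 50 + 57 + 69 + 70)/10 = 60.6000
Numerator Σ_{t=1}^{8}(z_t−z̄)(z_{t+2}−z̄) = -18.5200
Denominator Σ(z_t−z̄)² = 448.4000
r_2 = -18.5200 / 448.4000 = -0.041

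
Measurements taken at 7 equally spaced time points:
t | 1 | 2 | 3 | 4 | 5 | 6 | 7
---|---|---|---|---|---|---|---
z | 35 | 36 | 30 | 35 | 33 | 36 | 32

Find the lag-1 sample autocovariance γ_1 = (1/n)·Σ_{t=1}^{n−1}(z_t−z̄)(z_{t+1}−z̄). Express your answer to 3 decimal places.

-2.431

Mean z̄ = (35 + 36 + 30 + 35 + 33 + 36 + 32)/7 = 33.8571
Σ_{t=1}^{6}(z_t−z̄)(z_{t+1}−z̄) = -17.0204
γ_1 = -17.0204 / 7 = -2.431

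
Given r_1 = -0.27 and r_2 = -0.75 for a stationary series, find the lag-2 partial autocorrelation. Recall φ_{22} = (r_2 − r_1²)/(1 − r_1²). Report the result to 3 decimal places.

φ_{22} = (r_2 − r_1²) / (1 − r_1²)
r_1² = (-0.27)² = 0.0729
Numerator = -0.75 − 0.0729 = -0.8229; denominator = 1 − 0.0729 = 0.9271
φ_{22} = -0.8229 / 0.9271 = -0.888

-0.888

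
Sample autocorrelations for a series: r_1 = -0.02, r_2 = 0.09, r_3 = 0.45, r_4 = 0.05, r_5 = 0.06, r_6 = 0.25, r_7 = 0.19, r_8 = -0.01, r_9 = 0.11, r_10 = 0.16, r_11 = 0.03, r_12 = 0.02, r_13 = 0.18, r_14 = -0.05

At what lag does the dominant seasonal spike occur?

3

The largest autocorrelation is r_3 = 0.45, with a weaker echo at lag 6 (0.25); the remaining lags stay at or below 0.19.
The dominant spike at lag 3 indicates a seasonal period of 3.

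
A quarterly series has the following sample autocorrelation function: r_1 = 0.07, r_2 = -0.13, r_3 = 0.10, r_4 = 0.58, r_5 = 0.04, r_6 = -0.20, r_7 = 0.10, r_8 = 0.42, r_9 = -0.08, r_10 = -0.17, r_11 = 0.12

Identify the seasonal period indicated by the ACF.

The largest autocorrelation is r_4 = 0.58, with a weaker echo at lag 8 (0.42); the remaining lags stay at or below 0.12.
The dominant spike at lag 4 indicates a seasonal period of 4.

4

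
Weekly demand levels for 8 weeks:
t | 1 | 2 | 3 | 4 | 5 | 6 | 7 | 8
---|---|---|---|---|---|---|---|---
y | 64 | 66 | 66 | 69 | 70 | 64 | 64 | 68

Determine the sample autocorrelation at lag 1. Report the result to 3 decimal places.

Mean ȳ = (64 + 66 + 66 + 69 + 70 + 64 + 64 + 68)/8 = 66.3750
Deviations from mean: -2.3750, -0.3750, -0.3750, 2.6250, 3.6250, -2.3750, -2.3750, 1.6250
Σ(y_t−ȳ)(y_{t+1}−ȳ) = (0.8906) + (0.1406) + (-0.9844) + (9.5156) + (-8.6094) + (5.6406) + (-3.8594) = 2.7344
Denominator Σ(y_t−ȳ)² = 39.8750
r_1 = 2.7344 / 39.8750 = 0.069

0.069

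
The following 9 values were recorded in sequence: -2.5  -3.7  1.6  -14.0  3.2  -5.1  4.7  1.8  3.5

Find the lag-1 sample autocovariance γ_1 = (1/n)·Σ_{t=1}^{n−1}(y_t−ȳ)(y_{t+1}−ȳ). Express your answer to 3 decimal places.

Mean ȳ = (-2.5 − 3.7 + 1.6 − 14.0 + 3.2 − 5.1 + 4.7 + 1.8 + 3.5)/9 = -1.1667
Σ_{t=1}^{8}(y_t−ȳ)(y_{t+1}−ȳ) = -104.1778
γ_1 = -104.1778 / 9 = -11.575

-11.575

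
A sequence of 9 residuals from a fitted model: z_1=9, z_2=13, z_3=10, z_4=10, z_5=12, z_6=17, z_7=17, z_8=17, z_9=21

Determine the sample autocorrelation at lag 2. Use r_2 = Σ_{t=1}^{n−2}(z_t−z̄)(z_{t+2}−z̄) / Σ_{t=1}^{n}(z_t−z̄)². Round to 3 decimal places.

0.319

Mean z̄ = (9 + 13 + 10 + 10 + 12 + 17 + 17 + 17 + 21)/9 = 14.0000
Σ(z_t−z̄)(z_{t+2}−z̄) = (20.0000) + (4.0000) + (8.0000) + (-12.0000) + (-6.0000) + (9.0000) + (21.0000) = 44.0000
Denominator Σ(z_t−z̄)² = 138.0000
r_2 = 44.0000 / 138.0000 = 0.319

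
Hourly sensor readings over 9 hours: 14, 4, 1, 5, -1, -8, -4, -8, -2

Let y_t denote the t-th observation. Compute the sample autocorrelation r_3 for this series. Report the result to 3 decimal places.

0.161

Mean ȳ = (14 + 4 + 1 + 5 − 1 − 8 − 4 − 8 − 2)/9 = 0.1111
Numerator Σ_{t=1}^{6}(y_t−ȳ)(y_{t+3}−ȳ) = 62.4074
Denominator Σ(y_t−ȳ)² = 386.8889
r_3 = 62.4074 / 386.8889 = 0.161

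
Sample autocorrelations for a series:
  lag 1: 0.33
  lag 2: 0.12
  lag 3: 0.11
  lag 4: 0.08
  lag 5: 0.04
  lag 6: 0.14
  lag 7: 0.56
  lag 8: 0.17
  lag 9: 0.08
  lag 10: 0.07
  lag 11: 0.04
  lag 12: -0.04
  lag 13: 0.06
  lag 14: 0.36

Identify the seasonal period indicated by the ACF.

The largest autocorrelation is r_7 = 0.56, with a weaker echo at lag 14 (0.36); the remaining lags stay at or below 0.33. The elevated value at lag 1 (0.33), dropping to 0.12 at lag 2, reflects decaying short-term dependence rather than seasonality.
The dominant spike at lag 7 indicates a seasonal period of 7.

7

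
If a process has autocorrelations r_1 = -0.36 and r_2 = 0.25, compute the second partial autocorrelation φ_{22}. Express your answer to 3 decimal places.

φ_{22} = (r_2 − r_1²) / (1 − r_1²)
r_1² = (-0.36)² = 0.1296
Numerator = 0.25 − 0.1296 = 0.1204; denominator = 1 − 0.1296 = 0.8704
φ_{22} = 0.1204 / 0.8704 = 0.138

0.138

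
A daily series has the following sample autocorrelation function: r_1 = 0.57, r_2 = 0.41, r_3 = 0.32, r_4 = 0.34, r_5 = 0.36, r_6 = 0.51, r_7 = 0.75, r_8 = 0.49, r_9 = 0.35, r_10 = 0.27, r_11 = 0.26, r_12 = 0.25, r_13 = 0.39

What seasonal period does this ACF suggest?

7

The largest autocorrelation is r_7 = 0.75; the remaining lags stay at or below 0.57. The elevated value at lag 1 (0.57), dropping to 0.41 at lag 2, reflects decaying short-term dependence rather than seasonality.
The dominant spike at lag 7 indicates a seasonal period of 7.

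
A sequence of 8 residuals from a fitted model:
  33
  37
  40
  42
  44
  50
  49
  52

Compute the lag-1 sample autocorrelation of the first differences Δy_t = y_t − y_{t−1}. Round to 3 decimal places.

-0.545

First differences Δy: 4, 3, 2, 2, 6, -1, 3
Mean of differences = 2.7143
Numerator Σ(Δy_t−Δȳ)(Δy_{t+1}−Δȳ) = -14.9388
Denominator Σ(Δy_t−Δȳ)² = 27.4286
r_1(Δy) = -14.9388 / 27.4286 = -0.545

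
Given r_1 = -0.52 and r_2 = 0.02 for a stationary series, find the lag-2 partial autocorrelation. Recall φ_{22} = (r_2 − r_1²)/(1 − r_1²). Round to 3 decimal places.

-0.343

φ_{22} = (r_2 − r_1²) / (1 − r_1²)
r_1² = (-0.52)² = 0.2704
Numerator = 0.02 − 0.2704 = -0.2504; denominator = 1 − 0.2704 = 0.7296
φ_{22} = -0.2504 / 0.7296 = -0.343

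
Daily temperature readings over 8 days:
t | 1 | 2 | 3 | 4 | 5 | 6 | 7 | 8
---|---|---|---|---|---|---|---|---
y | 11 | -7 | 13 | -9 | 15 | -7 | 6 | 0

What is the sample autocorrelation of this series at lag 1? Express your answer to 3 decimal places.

Mean ȳ = (11 − 7 + 13 − 9 + 15 − 7 + 6 + 0)/8 = 2.7500
Deviations from mean: 8.2500, -9.7500, 10.2500, -11.7500, 12.2500, -9.7500, 3.2500, -2.7500
Σ(y_t−ȳ)(y_{t+1}−ȳ) = (-80.4375) + (-99.9375) + (-120.4375) + (-143.9375) + (-119.4375) + (-31.6875) + (-8.9375) = -604.8125
Denominator Σ(y_t−ȳ)² = 669.5000
r_1 = -604.8125 / 669.5000 = -0.903

-0.903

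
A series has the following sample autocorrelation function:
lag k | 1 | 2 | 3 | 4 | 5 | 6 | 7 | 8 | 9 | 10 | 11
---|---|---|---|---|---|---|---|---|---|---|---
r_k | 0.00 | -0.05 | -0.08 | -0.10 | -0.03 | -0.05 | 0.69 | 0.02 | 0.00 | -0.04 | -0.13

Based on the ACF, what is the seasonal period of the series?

7

The largest autocorrelation is r_7 = 0.69; the remaining lags stay at or below 0.02.
The dominant spike at lag 7 indicates a seasonal period of 7.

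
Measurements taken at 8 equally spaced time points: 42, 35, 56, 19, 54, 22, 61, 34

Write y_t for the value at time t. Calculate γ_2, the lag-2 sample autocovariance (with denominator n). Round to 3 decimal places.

143.012

Mean ȳ = (42 + 35 + 56 + 19 + 54 + 22 + 61 + 34)/8 = 40.3750
Σ_{t=1}^{6}(y_t−ȳ)(y_{t+2}−ȳ) = 1144.0938
γ_2 = 1144.0938 / 8 = 143.012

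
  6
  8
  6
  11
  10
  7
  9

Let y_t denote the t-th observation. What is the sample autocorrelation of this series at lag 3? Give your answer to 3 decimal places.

-0.065

Mean ȳ = (6 + 8 + 6 + 11 + 10 + 7 + 9)/7 = 8.1429
Deviations from mean: -2.1429, -0.1429, -2.1429, 2.8571, 1.8571, -1.1429, 0.8571
Σ(y_t−ȳ)(y_{t+3}−ȳ) = (-6.1224) + (-0.2653) + (2.4490) + (2.4490) = -1.4898
Denominator Σ(y_t−ȳ)² = 22.8571
r_3 = -1.4898 / 22.8571 = -0.065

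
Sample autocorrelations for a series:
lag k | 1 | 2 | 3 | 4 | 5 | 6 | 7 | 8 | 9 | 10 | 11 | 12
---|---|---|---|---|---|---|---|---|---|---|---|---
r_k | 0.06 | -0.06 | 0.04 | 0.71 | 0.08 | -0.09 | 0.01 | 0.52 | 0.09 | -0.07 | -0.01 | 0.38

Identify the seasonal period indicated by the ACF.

4

The largest autocorrelation is r_4 = 0.71, with weaker echoes at lags 8 (0.52) and 12 (0.38); the remaining lags stay at or below 0.09.
The dominant spike at lag 4 indicates a seasonal period of 4.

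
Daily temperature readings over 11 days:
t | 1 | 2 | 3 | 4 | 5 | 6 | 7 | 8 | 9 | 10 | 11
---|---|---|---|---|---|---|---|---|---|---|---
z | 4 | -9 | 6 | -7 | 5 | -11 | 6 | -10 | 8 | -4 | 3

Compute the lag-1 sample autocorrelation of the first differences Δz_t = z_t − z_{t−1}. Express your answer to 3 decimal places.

-0.923

First differences Δz: -13, 15, -13, 12, -16, 17, -16, 18, -12, 7
Mean of differences = -0.1000
Numerator Σ(Δz_t−Δz̄)(Δz_{t+1}−Δz̄) = -1869.5100
Denominator Σ(Δz_t−Δz̄)² = 2024.9000
r_1(Δz) = -1869.5100 / 2024.9000 = -0.923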